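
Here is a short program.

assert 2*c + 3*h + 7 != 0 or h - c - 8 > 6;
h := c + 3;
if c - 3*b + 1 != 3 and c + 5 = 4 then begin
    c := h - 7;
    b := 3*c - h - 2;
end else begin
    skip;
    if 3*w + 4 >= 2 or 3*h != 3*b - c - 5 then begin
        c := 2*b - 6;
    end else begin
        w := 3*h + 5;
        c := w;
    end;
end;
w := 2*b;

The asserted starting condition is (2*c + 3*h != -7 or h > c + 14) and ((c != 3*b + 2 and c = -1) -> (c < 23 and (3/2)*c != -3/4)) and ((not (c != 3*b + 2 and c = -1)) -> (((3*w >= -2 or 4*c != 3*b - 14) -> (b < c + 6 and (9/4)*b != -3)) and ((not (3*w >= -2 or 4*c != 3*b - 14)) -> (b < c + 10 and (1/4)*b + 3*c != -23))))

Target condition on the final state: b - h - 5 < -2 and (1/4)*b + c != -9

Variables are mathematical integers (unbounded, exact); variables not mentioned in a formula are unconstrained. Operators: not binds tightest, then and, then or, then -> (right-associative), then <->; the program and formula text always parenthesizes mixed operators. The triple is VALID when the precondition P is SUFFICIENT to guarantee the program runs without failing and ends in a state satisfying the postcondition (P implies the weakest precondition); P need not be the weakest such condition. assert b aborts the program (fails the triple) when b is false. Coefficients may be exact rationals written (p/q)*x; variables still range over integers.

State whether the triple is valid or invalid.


Working backward. After the program, the postcondition b - h - 5 < -2 and (1/4)*b + c != -9 must hold; in canonical form it is b < h + 3 and (1/4)*b + c != -9.
Before w := 2*b: b < h + 3 and (1/4)*b + c != -9
Then branch requires h < 26 and (3/2)*h != 15/4; else branch requires ((3*w >= -2 or c + 3*h != 3*b - 5) -> (b < h + 3 and (9/4)*b != -3)) and ((not (3*w >= -2 or c + 3*h != 3*b - 5)) -> (b < h + 3 and (1/4)*b + 3*h != -14)).
Before the if: ((c != 3*b + 2 and c = -1) -> (h < 26 and (3/2)*h != 15/4)) and ((not (c != 3*b + 2 and c = -1)) -> (((3*w >= -2 or c + 3*h != 3*b - 5) -> (b < h + 3 and (9/4)*b != -3)) and ((not (3*w >= -2 or c + 3*h != 3*b - 5)) -> (b < h + 3 and (1/4)*b + 3*h != -14))))
Before h := c + 3: ((c != 3*b + 2 and c = -1) -> (c < 23 and (3/2)*c != -3/4)) and ((not (c != 3*b + 2 and c = -1)) -> (((3*w >= -2 or 4*c != 3*b - 14) -> (b < c + 6 and (9/4)*b != -3)) and ((not (3*w >= -2 or 4*c != 3*b - 14)) -> (b < c + 6 and (1/4)*b + 3*c != -23))))
Before assert 2*c + 3*h + 7 != 0 or h - c - 8 > 6: (2*c + 3*h != -7 or h > c + 14) and ((c != 3*b + 2 and c = -1) -> (c < 23 and (3/2)*c != -3/4)) and ((not (c != 3*b + 2 and c = -1)) -> (((3*w >= -2 or 4*c != 3*b - 14) -> (b < c + 6 and (9/4)*b != -3)) and ((not (3*w >= -2 or 4*c != 3*b - 14)) -> (b < c + 6 and (1/4)*b + 3*c != -23))))
The weakest precondition is (2*c + 3*h != -7 or h > c + 14) and ((c != 3*b + 2 and c = -1) -> (c < 23 and (3/2)*c != -3/4)) and ((not (c != 3*b + 2 and c = -1)) -> (((3*w >= -2 or 4*c != 3*b - 14) -> (b < c + 6 and (9/4)*b != -3)) and ((not (3*w >= -2 or 4*c != 3*b - 14)) -> (b < c + 6 and (1/4)*b + 3*c != -23)))).
Check whether (2*c + 3*h != -7 or h > c + 14) and ((c != 3*b + 2 and c = -1) -> (c < 23 and (3/2)*c != -3/4)) and ((not (c != 3*b + 2 and c = -1)) -> (((3*w >= -2 or 4*c != 3*b - 14) -> (b < c + 6 and (9/4)*b != -3)) and ((not (3*w >= -2 or 4*c != 3*b - 14)) -> (b < c + 10 and (1/4)*b + 3*c != -23)))) implies it.
Countermodel: at the initial state b = 10, c = 4, h = 19, w = -1, the precondition holds but the weakest precondition fails.
Answer: invalid


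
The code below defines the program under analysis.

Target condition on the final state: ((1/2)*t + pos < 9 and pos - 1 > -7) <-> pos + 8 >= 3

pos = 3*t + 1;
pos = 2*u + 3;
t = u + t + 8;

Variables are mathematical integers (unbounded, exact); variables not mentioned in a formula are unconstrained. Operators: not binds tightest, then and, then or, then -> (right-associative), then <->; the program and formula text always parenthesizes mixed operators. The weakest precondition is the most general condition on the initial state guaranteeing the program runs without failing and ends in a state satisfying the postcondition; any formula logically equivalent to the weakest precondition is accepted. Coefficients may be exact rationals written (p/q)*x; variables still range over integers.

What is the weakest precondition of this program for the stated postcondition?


Working backward. After the program, the postcondition ((1/2)*t + pos < 9 and pos - 1 > -7) <-> pos + 8 >= 3 must hold; in canonical form it is (pos + (1/2)*t < 9 and pos > -6) <-> pos >= -5.
Before t := u + t + 8: (pos + (1/2)*t + (1/2)*u < 5 and pos > -6) <-> pos >= -5
Before pos := 2*u + 3: ((1/2)*t + (5/2)*u < 2 and 2*u > -9) <-> 2*u >= -8
Before pos := 3*t + 1: ((1/2)*t + (5/2)*u < 2 and 2*u > -9) <-> 2*u >= -8
Answer: WP = ((1/2)*t + (5/2)*u < 2 and 2*u > -9) <-> 2*u >= -8


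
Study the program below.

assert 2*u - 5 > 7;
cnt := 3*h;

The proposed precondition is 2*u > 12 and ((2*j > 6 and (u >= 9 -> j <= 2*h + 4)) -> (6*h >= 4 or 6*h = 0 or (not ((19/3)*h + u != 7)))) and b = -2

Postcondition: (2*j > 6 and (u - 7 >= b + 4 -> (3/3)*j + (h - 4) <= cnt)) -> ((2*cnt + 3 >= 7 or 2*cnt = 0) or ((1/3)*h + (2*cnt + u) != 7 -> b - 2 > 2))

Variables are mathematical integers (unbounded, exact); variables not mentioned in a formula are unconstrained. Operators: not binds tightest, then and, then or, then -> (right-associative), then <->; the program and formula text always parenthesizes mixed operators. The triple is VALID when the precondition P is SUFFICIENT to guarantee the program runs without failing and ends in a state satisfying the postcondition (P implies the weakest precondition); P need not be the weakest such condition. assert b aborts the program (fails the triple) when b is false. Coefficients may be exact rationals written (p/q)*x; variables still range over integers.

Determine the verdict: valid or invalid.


Working backward. After the program, the postcondition (2*j > 6 and (u - 7 >= b + 4 -> (3/3)*j + (h - 4) <= cnt)) -> ((2*cnt + 3 >= 7 or 2*cnt = 0) or ((1/3)*h + (2*cnt + u) != 7 -> b - 2 > 2)) must hold; in canonical form it is (2*j > 6 and (u >= b + 11 -> h + j <= cnt + 4)) -> (2*cnt >= 4 or 2*cnt = 0 or (2*cnt + (1/3)*h + u != 7 -> b > 4)).
Before cnt := 3*h: (2*j > 6 and (u >= b + 11 -> j <= 2*h + 4)) -> (6*h >= 4 or 6*h = 0 or ((19/3)*h + u != 7 -> b > 4))
Before assert 2*u - 5 > 7: 2*u > 12 and ((2*j > 6 and (u >= b + 11 -> j <= 2*h + 4)) -> (6*h >= 4 or 6*h = 0 or ((19/3)*h + u != 7 -> b > 4)))
The weakest precondition is 2*u > 12 and ((2*j > 6 and (u >= b + 11 -> j <= 2*h + 4)) -> (6*h >= 4 or 6*h = 0 or ((19/3)*h + u != 7 -> b > 4))).
Check whether 2*u > 12 and ((2*j > 6 and (u >= 9 -> j <= 2*h + 4)) -> (6*h >= 4 or 6*h = 0 or (not ((19/3)*h + u != 7)))) and b = -2 implies it.
Every state satisfying the precondition satisfies the weakest precondition: the implication holds.
Answer: valid


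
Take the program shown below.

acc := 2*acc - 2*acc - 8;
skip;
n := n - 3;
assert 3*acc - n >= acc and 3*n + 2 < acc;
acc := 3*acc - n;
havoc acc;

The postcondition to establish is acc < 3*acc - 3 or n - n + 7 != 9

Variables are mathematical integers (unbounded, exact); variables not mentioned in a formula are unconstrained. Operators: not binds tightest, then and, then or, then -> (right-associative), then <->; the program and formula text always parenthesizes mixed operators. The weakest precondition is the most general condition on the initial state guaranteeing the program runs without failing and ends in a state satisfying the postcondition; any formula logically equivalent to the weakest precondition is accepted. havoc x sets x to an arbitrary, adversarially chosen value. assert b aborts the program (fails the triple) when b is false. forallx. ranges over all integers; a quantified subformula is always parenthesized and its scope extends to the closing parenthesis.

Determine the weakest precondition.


Working backward. After the program, the postcondition acc < 3*acc - 3 or n - n + 7 != 9 must hold; in canonical form it is true.
Before havoc acc: true
Before acc := 3*acc - n: true
Before assert 3*acc - n >= acc and 3*n + 2 < acc: 2*acc >= n and 3*n < acc - 2
Before n := n - 3: 2*acc >= n - 3 and 3*n < acc + 7
Before skip: 2*acc >= n - 3 and 3*n < acc + 7
Before acc := 2*acc - 2*acc - 8: n <= -13 and 3*n < -1
Answer: WP = n <= -13 and 3*n < -1


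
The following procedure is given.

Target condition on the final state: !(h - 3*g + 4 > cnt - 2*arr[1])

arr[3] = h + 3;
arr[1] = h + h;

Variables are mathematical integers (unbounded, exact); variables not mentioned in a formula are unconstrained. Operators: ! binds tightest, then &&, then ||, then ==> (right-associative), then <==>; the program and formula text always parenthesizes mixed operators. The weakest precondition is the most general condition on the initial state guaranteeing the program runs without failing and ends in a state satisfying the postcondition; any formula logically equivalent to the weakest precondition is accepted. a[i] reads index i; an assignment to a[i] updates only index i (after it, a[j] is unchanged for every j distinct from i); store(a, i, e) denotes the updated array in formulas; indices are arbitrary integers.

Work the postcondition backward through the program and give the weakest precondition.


Working backward. After the program, the postcondition !(h - 3*g + 4 > cnt - 2*arr[1]) must hold; in canonical form it is !(2*arr[1] + h > cnt + 3*g - 4).
Before arr[1] := h + h: !(5*h > cnt + 3*g - 4)
Before arr[3] := h + 3: !(5*h > cnt + 3*g - 4)
Answer: WP = !(5*h > cnt + 3*g - 4)


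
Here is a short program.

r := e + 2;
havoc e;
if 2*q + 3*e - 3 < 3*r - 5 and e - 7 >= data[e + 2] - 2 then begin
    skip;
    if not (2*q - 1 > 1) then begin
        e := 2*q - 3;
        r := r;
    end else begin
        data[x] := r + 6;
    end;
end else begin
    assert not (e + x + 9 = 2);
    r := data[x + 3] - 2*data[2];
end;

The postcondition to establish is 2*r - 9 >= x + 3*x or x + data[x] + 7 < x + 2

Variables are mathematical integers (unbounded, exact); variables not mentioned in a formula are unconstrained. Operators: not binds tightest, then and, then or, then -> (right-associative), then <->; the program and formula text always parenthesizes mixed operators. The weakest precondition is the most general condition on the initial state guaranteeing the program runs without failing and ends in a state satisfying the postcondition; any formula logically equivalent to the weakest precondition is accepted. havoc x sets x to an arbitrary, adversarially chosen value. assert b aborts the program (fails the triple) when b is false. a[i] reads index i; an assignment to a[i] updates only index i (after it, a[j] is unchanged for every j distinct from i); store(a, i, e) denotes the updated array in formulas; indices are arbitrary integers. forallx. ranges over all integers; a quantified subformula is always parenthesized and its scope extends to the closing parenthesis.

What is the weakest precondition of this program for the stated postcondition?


Working backward. After the program, the postcondition 2*r - 9 >= x + 3*x or x + data[x] + 7 < x + 2 must hold; in canonical form it is 2*r >= 4*x + 9 or data[x] < -5.
Then branch requires ((not (2*q > 2)) -> (2*r >= 4*x + 9 or data[x] < -5)) and (2*q > 2 -> (2*r >= 4*x + 9 or store(data, x, r + 6)[x] < -5)); else branch requires (not (e + x = -7)) and (2*data[x + 3] >= 4*data[2] + 4*x + 9 or data[x] < -5).
Before the if: ((3*e + 2*q < 3*r - 2 and e >= data[e + 2] + 5) -> (((not (2*q > 2)) -> (2*r >= 4*x + 9 or data[x] < -5)) and (2*q > 2 -> (2*r >= 4*x + 9 or store(data, x, r + 6)[x] < -5)))) and ((not (3*e + 2*q < 3*r - 2 and e >= data[e + 2] + 5)) -> ((not (e + x = -7)) and (2*data[x + 3] >= 4*data[2] + 4*x + 9 or data[x] < -5)))
Before havoc e: forall e_1. (((3*e_1 + 2*q < 3*r - 2 and e_1 >= data[e_1 + 2] + 5) -> (((not (2*q > 2)) -> (2*r >= 4*x + 9 or data[x] < -5)) and (2*q > 2 -> (2*r >= 4*x + 9 or store(data, x, r + 6)[x] < -5)))) and ((not (3*e_1 + 2*q < 3*r - 2 and e_1 >= data[e_1 + 2] + 5)) -> ((not (e_1 + x = -7)) and (2*data[x + 3] >= 4*data[2] + 4*x + 9 or data[x] < -5))))
Before r := e + 2: forall e_1. (((3*e_1 + 2*q < 3*e + 4 and e_1 >= data[e_1 + 2] + 5) -> (((not (2*q > 2)) -> (2*e >= 4*x + 5 or data[x] < -5)) and (2*q > 2 -> (2*e >= 4*x + 5 or store(data, x, e + 8)[x] < -5)))) and ((not (3*e_1 + 2*q < 3*e + 4 and e_1 >= data[e_1 + 2] + 5)) -> ((not (e_1 + x = -7)) and (2*data[x + 3] >= 4*data[2] + 4*x + 9 or data[x] < -5))))
Answer: WP = forall e_1. (((3*e_1 + 2*q < 3*e + 4 and e_1 >= data[e_1 + 2] + 5) -> (((not (2*q > 2)) -> (2*e >= 4*x + 5 or data[x] < -5)) and (2*q > 2 -> (2*e >= 4*x + 5 or store(data, x, e + 8)[x] < -5)))) and ((not (3*e_1 + 2*q < 3*e + 4 and e_1 >= data[e_1 + 2] + 5)) -> ((not (e_1 + x = -7)) and (2*data[x + 3] >= 4*data[2] + 4*x + 9 or data[x] < -5))))


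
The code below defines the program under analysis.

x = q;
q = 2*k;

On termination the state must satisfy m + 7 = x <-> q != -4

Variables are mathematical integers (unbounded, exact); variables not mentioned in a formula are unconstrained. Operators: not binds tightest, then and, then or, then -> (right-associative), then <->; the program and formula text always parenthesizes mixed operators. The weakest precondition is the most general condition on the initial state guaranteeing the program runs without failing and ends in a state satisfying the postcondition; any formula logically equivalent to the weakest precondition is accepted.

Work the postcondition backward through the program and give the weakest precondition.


Working backward. After the program, the postcondition m + 7 = x <-> q != -4 must hold; in canonical form it is m = x - 7 <-> q != -4.
Before q := 2*k: m = x - 7 <-> 2*k != -4
Before x := q: m = q - 7 <-> 2*k != -4
Answer: WP = m = q - 7 <-> 2*k != -4


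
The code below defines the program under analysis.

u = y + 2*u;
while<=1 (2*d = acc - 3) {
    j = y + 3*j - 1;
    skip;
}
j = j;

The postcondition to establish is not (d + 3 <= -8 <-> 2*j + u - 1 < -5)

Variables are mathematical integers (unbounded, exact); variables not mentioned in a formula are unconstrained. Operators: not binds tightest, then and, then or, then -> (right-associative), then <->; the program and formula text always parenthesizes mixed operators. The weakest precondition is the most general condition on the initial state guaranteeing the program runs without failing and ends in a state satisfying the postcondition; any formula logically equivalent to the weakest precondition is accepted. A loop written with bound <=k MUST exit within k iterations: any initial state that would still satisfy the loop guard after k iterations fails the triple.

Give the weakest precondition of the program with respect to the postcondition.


Working backward. After the program, the postcondition not (d + 3 <= -8 <-> 2*j + u - 1 < -5) must hold; in canonical form it is not (d <= -11 <-> 2*j + u < -4).
Before j := j: not (d <= -11 <-> 2*j + u < -4)
Before the loop (bound <=1), unroll the exhaustion recursion (WP_0 = exit-now case; WP_j = one more guarded iteration, up to j = 1):
  WP_0: (not (2*d = acc - 3)) and (not (d <= -11 <-> 2*j + u < -4))
  WP_1: (2*d = acc - 3 -> ((not (2*d = acc - 3)) and (not (d <= -11 <-> 6*j + u + 2*y < -2)))) and ((not (2*d = acc - 3)) -> (not (d <= -11 <-> 2*j + u < -4)))
So before the loop: (2*d = acc - 3 -> ((not (2*d = acc - 3)) and (not (d <= -11 <-> 6*j + u + 2*y < -2)))) and ((not (2*d = acc - 3)) -> (not (d <= -11 <-> 2*j + u < -4)))
Before u := y + 2*u: (2*d = acc - 3 -> ((not (2*d = acc - 3)) and (not (d <= -11 <-> 6*j + 2*u + 3*y < -2)))) and ((not (2*d = acc - 3)) -> (not (d <= -11 <-> 2*j + 2*u + y < -4)))
Answer: WP = (2*d = acc - 3 -> ((not (2*d = acc - 3)) and (not (d <= -11 <-> 6*j + 2*u + 3*y < -2)))) and ((not (2*d = acc - 3)) -> (not (d <= -11 <-> 2*j + 2*u + y < -4)))


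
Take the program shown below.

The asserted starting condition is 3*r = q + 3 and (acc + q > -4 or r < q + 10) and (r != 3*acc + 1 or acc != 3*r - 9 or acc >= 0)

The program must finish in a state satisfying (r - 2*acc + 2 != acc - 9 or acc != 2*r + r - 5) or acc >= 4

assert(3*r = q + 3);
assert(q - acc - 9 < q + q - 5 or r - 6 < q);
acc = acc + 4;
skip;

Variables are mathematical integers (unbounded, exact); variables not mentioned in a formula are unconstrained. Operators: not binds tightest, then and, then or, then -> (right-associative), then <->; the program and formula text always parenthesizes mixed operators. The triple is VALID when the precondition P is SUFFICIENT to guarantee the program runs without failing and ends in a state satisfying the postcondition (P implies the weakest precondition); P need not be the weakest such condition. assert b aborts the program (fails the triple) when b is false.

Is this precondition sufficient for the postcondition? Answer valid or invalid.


Working backward. After the program, the postcondition (r - 2*acc + 2 != acc - 9 or acc != 2*r + r - 5) or acc >= 4 must hold; in canonical form it is r != 3*acc - 11 or acc != 3*r - 5 or acc >= 4.
Before skip: r != 3*acc - 11 or acc != 3*r - 5 or acc >= 4
Before acc := acc + 4: r != 3*acc + 1 or acc != 3*r - 9 or acc >= 0
Before assert q - acc - 9 < q + q - 5 or r - 6 < q: (acc + q > -4 or r < q + 6) and (r != 3*acc + 1 or acc != 3*r - 9 or acc >= 0)
Before assert 3*r = q + 3: 3*r = q + 3 and (acc + q > -4 or r < q + 6) and (r != 3*acc + 1 or acc != 3*r - 9 or acc >= 0)
The weakest precondition is 3*r = q + 3 and (acc + q > -4 or r < q + 6) and (r != 3*acc + 1 or acc != 3*r - 9 or acc >= 0).
Check whether 3*r = q + 3 and (acc + q > -4 or r < q + 10) and (r != 3*acc + 1 or acc != 3*r - 9 or acc >= 0) implies it.
Countermodel: at the initial state acc = -1, q = -12, r = -3, the precondition holds but the weakest precondition fails.
Answer: invalid


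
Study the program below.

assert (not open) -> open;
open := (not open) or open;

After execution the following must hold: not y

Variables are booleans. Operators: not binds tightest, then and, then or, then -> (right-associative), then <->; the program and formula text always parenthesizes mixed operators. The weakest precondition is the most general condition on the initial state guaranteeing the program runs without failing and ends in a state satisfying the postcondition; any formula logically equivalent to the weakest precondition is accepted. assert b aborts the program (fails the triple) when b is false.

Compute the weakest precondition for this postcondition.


Working backward. After the program, not y must hold.
Before open := (not open) or open: not y
Before assert (not open) -> open: ((not open) -> open) and (not y)
Answer: WP = ((not open) -> open) and (not y)


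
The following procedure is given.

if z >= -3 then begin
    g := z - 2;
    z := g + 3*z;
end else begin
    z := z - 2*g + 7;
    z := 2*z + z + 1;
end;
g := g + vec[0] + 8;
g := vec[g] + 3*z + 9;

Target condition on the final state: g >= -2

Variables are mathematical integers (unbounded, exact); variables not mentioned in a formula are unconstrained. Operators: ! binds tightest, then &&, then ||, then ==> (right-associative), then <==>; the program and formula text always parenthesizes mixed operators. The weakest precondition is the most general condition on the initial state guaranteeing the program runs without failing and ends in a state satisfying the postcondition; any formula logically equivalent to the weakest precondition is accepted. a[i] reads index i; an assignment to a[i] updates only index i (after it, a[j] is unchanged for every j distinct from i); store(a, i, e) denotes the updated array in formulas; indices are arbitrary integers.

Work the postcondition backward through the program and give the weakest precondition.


Working backward. After the program, g >= -2 must hold.
Before g := vec[g] + 3*z + 9: vec[g] + 3*z >= -11
Before g := g + vec[0] + 8: vec[vec[0] + g + 8] + 3*z >= -11
Then branch requires vec[vec[0] + z + 6] + 12*z >= -5; else branch requires vec[vec[0] + g + 8] + 9*z >= 18*g - 77.
Before the if: (z >= -3 ==> vec[vec[0] + z + 6] + 12*z >= -5) && ((!(z >= -3)) ==> vec[vec[0] + g + 8] + 9*z >= 18*g - 77)
Answer: WP = (z >= -3 ==> vec[vec[0] + z + 6] + 12*z >= -5) && ((!(z >= -3)) ==> vec[vec[0] + g + 8] + 9*z >= 18*g - 77)


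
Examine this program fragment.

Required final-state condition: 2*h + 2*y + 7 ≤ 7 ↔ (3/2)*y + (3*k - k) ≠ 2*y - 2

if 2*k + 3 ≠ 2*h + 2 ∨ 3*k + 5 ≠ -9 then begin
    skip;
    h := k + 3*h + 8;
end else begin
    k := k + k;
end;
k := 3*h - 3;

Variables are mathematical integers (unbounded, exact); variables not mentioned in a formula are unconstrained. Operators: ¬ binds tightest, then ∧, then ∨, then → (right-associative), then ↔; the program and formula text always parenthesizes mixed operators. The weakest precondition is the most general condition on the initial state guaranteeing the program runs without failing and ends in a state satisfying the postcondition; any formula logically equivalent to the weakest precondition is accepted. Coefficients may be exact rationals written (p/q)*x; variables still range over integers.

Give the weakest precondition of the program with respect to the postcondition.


Working backward. After the program, the postcondition 2*h + 2*y + 7 ≤ 7 ↔ (3/2)*y + (3*k - k) ≠ 2*y - 2 must hold; in canonical form it is 2*h + 2*y ≤ 0 ↔ 2*k ≠ (1/2)*y - 2.
Before k := 3*h - 3: 2*h + 2*y ≤ 0 ↔ 6*h ≠ (1/2)*y + 4
Then branch requires 6*h + 2*k + 2*y ≤ -16 ↔ 18*h + 6*k ≠ (1/2)*y - 44; else branch requires 2*h + 2*y ≤ 0 ↔ 6*h ≠ (1/2)*y + 4.
Before the if: ((2*k ≠ 2*h - 1 ∨ 3*k ≠ -14) → (6*h + 2*k + 2*y ≤ -16 ↔ 18*h + 6*k ≠ (1/2)*y - 44)) ∧ ((¬(2*k ≠ 2*h - 1 ∨ 3*k ≠ -14)) → (2*h + 2*y ≤ 0 ↔ 6*h ≠ (1/2)*y + 4))
Answer: WP = ((2*k ≠ 2*h - 1 ∨ 3*k ≠ -14) → (6*h + 2*k + 2*y ≤ -16 ↔ 18*h + 6*k ≠ (1/2)*y - 44)) ∧ ((¬(2*k ≠ 2*h - 1 ∨ 3*k ≠ -14)) → (2*h + 2*y ≤ 0 ↔ 6*h ≠ (1/2)*y + 4))


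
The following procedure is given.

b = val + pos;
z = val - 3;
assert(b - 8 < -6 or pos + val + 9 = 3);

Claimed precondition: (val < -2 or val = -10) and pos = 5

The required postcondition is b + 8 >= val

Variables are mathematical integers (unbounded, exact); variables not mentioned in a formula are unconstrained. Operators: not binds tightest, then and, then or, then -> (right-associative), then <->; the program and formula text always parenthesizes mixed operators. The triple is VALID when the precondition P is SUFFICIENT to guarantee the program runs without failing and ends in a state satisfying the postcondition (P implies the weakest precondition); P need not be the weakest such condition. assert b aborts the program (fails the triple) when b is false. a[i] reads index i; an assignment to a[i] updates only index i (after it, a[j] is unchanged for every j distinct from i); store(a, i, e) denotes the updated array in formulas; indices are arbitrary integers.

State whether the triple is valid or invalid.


Working backward. After the program, the postcondition b + 8 >= val must hold; in canonical form it is b >= val - 8.
Before assert b - 8 < -6 or pos + val + 9 = 3: (b < 2 or pos + val = -6) and b >= val - 8
Before z := val - 3: (b < 2 or pos + val = -6) and b >= val - 8
Before b := val + pos: (pos + val < 2 or pos + val = -6) and pos >= -8
The weakest precondition is (pos + val < 2 or pos + val = -6) and pos >= -8.
Check whether (val < -2 or val = -10) and pos = 5 implies it.
Countermodel: at the initial state pos = 5, val = -3, the precondition holds but the weakest precondition fails.
Answer: invalid


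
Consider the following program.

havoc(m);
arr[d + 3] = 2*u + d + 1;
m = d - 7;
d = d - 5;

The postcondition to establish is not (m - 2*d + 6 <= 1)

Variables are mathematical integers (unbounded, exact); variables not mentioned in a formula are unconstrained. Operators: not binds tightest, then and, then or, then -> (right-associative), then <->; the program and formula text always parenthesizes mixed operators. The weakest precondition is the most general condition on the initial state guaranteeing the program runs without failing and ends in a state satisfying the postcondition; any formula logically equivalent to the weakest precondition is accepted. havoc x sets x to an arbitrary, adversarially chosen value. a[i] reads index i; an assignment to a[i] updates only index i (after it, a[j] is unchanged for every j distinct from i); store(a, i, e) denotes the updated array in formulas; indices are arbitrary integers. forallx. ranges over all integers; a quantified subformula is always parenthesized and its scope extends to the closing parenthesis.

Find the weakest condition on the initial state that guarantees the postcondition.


Working backward. After the program, the postcondition not (m - 2*d + 6 <= 1) must hold; in canonical form it is not (m <= 2*d - 5).
Before d := d - 5: not (m <= 2*d - 15)
Before m := d - 7: not (d >= 8)
Before arr[d + 3] := 2*u + d + 1: not (d >= 8)
Before havoc m: not (d >= 8)
Answer: WP = not (d >= 8)


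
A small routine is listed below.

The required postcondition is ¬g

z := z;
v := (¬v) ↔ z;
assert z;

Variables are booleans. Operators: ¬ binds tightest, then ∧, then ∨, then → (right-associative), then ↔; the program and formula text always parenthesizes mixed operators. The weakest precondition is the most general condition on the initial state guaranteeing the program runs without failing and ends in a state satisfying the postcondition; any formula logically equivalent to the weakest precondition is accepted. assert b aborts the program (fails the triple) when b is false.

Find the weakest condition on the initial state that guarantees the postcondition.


Working backward. After the program, ¬g must hold.
Before assert z: z ∧ (¬g)
Before v := (¬v) ↔ z: z ∧ (¬g)
Before z := z: z ∧ (¬g)
Answer: WP = z ∧ (¬g)


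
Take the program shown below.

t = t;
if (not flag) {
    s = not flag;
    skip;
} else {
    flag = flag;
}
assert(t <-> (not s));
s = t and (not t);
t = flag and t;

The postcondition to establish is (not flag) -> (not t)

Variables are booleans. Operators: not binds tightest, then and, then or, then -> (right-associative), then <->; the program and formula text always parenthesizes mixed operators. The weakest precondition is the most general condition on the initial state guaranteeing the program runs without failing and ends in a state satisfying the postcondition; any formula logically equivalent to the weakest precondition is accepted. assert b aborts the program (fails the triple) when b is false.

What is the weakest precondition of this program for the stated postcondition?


Working backward. After the program, (not flag) -> (not t) must hold.
Before t := flag and t: (not flag) -> (not (flag and t))
Before s := t and (not t): (not flag) -> (not (flag and t))
Before assert t <-> (not s): (t <-> (not s)) and ((not flag) -> (not (flag and t)))
Then branch requires (t <-> flag) and ((not flag) -> (not (flag and t))); else branch requires (t <-> (not s)) and ((not flag) -> (not (flag and t))).
Before the if: ((not flag) -> ((t <-> flag) and ((not flag) -> (not (flag and t))))) and (flag -> ((t <-> (not s)) and ((not flag) -> (not (flag and t)))))
Before t := t: ((not flag) -> ((t <-> flag) and ((not flag) -> (not (flag and t))))) and (flag -> ((t <-> (not s)) and ((not flag) -> (not (flag and t)))))
Answer: WP = ((not flag) -> ((t <-> flag) and ((not flag) -> (not (flag and t))))) and (flag -> ((t <-> (not s)) and ((not flag) -> (not (flag and t)))))


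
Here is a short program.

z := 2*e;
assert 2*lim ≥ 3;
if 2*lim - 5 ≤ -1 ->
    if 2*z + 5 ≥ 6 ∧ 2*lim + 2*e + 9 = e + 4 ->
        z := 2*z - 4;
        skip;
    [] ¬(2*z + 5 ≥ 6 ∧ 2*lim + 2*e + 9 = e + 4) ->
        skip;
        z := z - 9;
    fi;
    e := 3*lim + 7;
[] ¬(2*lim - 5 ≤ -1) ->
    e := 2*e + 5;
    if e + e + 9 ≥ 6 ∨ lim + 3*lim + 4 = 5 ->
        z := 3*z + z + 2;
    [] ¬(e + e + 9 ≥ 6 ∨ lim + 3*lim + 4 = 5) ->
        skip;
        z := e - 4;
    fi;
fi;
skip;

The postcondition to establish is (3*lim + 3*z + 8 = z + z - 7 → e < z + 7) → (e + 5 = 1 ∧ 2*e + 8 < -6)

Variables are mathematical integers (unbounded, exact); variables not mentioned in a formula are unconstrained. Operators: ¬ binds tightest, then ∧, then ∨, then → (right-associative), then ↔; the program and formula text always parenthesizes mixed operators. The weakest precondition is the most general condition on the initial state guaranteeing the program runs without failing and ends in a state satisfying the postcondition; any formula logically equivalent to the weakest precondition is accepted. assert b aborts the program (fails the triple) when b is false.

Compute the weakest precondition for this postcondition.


Working backward. After the program, the postcondition (3*lim + 3*z + 8 = z + z - 7 → e < z + 7) → (e + 5 = 1 ∧ 2*e + 8 < -6) must hold; in canonical form it is (3*lim + z = -15 → e < z + 7) → (e = -4 ∧ 2*e < -14).
Before skip: (3*lim + z = -15 → e < z + 7) → (e = -4 ∧ 2*e < -14)
Then branch requires ((2*z ≥ 1 ∧ e + 2*lim = -5) → ((3*lim + 2*z = -11 → 3*lim < 2*z - 4) → (3*lim = -11 ∧ 6*lim < -28))) ∧ ((¬(2*z ≥ 1 ∧ e + 2*lim = -5)) → ((3*lim + z = -6 → 3*lim < z - 9) → (3*lim = -11 ∧ 6*lim < -28))); else branch requires ((4*e ≥ -13 ∨ 4*lim = 1) → ((3*lim + 4*z = -17 → 2*e < 4*z + 4) → (2*e = -9 ∧ 4*e < -24))) ∧ ((¬(4*e ≥ -13 ∨ 4*lim = 1)) → (2*e = -9 ∧ 4*e < -24)).
Before the if: (2*lim ≤ 4 → (((2*z ≥ 1 ∧ e + 2*lim = -5) → ((3*lim + 2*z = -11 → 3*lim < 2*z - 4) → (3*lim = -11 ∧ 6*lim < -28))) ∧ ((¬(2*z ≥ 1 ∧ e + 2*lim = -5)) → ((3*lim + z = -6 → 3*lim < z - 9) → (3*lim = -11 ∧ 6*lim < -28))))) ∧ ((¬(2*lim ≤ 4)) → (((4*e ≥ -13 ∨ 4*lim = 1) → ((3*lim + 4*z = -17 → 2*e < 4*z + 4) → (2*e = -9 ∧ 4*e < -24))) ∧ ((¬(4*e ≥ -13 ∨ 4*lim = 1)) → (2*e = -9 ∧ 4*e < -24))))
Before assert 2*lim ≥ 3: 2*lim ≥ 3 ∧ (2*lim ≤ 4 → (((2*z ≥ 1 ∧ e + 2*lim = -5) → ((3*lim + 2*z = -11 → 3*lim < 2*z - 4) → (3*lim = -11 ∧ 6*lim < -28))) ∧ ((¬(2*z ≥ 1 ∧ e + 2*lim = -5)) → ((3*lim + z = -6 → 3*lim < z - 9) → (3*lim = -11 ∧ 6*lim < -28))))) ∧ ((¬(2*lim ≤ 4)) → (((4*e ≥ -13 ∨ 4*lim = 1) → ((3*lim + 4*z = -17 → 2*e < 4*z + 4) → (2*e = -9 ∧ 4*e < -24))) ∧ ((¬(4*e ≥ -13 ∨ 4*lim = 1)) → (2*e = -9 ∧ 4*e < -24))))
Before z := 2*e: 2*lim ≥ 3 ∧ (2*lim ≤ 4 → (((4*e ≥ 1 ∧ e + 2*lim = -5) → ((4*e + 3*lim = -11 → 3*lim < 4*e - 4) → (3*lim = -11 ∧ 6*lim < -28))) ∧ ((¬(4*e ≥ 1 ∧ e + 2*lim = -5)) → ((2*e + 3*lim = -6 → 3*lim < 2*e - 9) → (3*lim = -11 ∧ 6*lim < -28))))) ∧ ((¬(2*lim ≤ 4)) → (((4*e ≥ -13 ∨ 4*lim = 1) → ((8*e + 3*lim = -17 → 6*e > -4) → (2*e = -9 ∧ 4*e < -24))) ∧ ((¬(4*e ≥ -13 ∨ 4*lim = 1)) → (2*e = -9 ∧ 4*e < -24))))
Answer: WP = 2*lim ≥ 3 ∧ (2*lim ≤ 4 → (((4*e ≥ 1 ∧ e + 2*lim = -5) → ((4*e + 3*lim = -11 → 3*lim < 4*e - 4) → (3*lim = -11 ∧ 6*lim < -28))) ∧ ((¬(4*e ≥ 1 ∧ e + 2*lim = -5)) → ((2*e + 3*lim = -6 → 3*lim < 2*e - 9) → (3*lim = -11 ∧ 6*lim < -28))))) ∧ ((¬(2*lim ≤ 4)) → (((4*e ≥ -13 ∨ 4*lim = 1) → ((8*e + 3*lim = -17 → 6*e > -4) → (2*e = -9 ∧ 4*e < -24))) ∧ ((¬(4*e ≥ -13 ∨ 4*lim = 1)) → (2*e = -9 ∧ 4*e < -24))))


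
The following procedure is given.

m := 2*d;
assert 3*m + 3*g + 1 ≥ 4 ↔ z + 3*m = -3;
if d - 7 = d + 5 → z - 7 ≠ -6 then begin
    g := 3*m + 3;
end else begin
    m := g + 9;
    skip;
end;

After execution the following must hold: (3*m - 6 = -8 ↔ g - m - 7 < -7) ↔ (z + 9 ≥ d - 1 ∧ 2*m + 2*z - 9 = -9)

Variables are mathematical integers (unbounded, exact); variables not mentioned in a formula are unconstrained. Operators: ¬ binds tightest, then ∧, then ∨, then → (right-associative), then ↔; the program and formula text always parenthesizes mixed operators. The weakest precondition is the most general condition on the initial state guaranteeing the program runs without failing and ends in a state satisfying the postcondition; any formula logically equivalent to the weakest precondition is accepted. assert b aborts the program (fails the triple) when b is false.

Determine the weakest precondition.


Working backward. After the program, the postcondition (3*m - 6 = -8 ↔ g - m - 7 < -7) ↔ (z + 9 ≥ d - 1 ∧ 2*m + 2*z - 9 = -9) must hold; in canonical form it is (3*m = -2 ↔ g < m) ↔ (z ≥ d - 10 ∧ 2*m + 2*z = 0).
Then branch requires (3*m = -2 ↔ 2*m < -3) ↔ (z ≥ d - 10 ∧ 2*m + 2*z = 0); else branch requires 3*g = -29 ↔ (z ≥ d - 10 ∧ 2*g + 2*z = -18).
Before the if: (3*m = -2 ↔ 2*m < -3) ↔ (z ≥ d - 10 ∧ 2*m + 2*z = 0)
Before assert 3*m + 3*g + 1 ≥ 4 ↔ z + 3*m = -3: (3*g + 3*m ≥ 3 ↔ 3*m + z = -3) ∧ ((3*m = -2 ↔ 2*m < -3) ↔ (z ≥ d - 10 ∧ 2*m + 2*z = 0))
Before m := 2*d: (6*d + 3*g ≥ 3 ↔ 6*d + z = -3) ∧ ((6*d = -2 ↔ 4*d < -3) ↔ (z ≥ d - 10 ∧ 4*d + 2*z = 0))
Answer: WP = (6*d + 3*g ≥ 3 ↔ 6*d + z = -3) ∧ ((6*d = -2 ↔ 4*d < -3) ↔ (z ≥ d - 10 ∧ 4*d + 2*z = 0))


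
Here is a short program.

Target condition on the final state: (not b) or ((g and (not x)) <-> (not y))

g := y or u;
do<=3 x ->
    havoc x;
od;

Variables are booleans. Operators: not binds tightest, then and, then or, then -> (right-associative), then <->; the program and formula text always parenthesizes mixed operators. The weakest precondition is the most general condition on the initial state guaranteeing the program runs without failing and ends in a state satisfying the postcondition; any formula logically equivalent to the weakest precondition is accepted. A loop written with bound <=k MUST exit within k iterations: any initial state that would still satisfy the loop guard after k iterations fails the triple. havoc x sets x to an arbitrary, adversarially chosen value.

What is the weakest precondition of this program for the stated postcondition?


Working backward. After the program, (not b) or ((g and (not x)) <-> (not y)) must hold.
Before the loop (bound <=3), unroll the exhaustion recursion (WP_0 = exit-now case; WP_j = one more guarded iteration, up to j = 3):
  WP_0: (not x) and ((not b) or ((g and (not x)) <-> (not y)))
  WP_1: (not x) and ((not x) -> ((not b) or ((g and (not x)) <-> (not y))))
  WP_2: (not x) and ((not x) -> ((not b) or ((g and (not x)) <-> (not y))))
  WP_3: (not x) and ((not x) -> ((not b) or ((g and (not x)) <-> (not y))))
So before the loop: (not x) and ((not x) -> ((not b) or ((g and (not x)) <-> (not y))))
Before g := y or u: (not x) and ((not x) -> ((not b) or (((y or u) and (not x)) <-> (not y))))
Answer: WP = (not x) and ((not x) -> ((not b) or (((y or u) and (not x)) <-> (not y))))


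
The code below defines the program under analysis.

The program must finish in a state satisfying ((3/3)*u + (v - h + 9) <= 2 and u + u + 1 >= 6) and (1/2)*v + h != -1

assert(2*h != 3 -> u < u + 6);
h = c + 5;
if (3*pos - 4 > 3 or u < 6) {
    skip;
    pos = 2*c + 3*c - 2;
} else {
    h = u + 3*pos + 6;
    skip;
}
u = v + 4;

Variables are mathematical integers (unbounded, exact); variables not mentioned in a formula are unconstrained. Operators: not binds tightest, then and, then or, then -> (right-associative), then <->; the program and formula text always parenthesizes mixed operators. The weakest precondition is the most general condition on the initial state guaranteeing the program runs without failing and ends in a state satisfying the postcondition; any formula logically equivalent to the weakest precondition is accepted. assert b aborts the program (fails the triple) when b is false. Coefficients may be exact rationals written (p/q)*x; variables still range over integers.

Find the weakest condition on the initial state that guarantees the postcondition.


Working backward. After the program, the postcondition ((3/3)*u + (v - h + 9) <= 2 and u + u + 1 >= 6) and (1/2)*v + h != -1 must hold; in canonical form it is u + v <= h - 7 and 2*u >= 5 and h + (1/2)*v != -1.
Before u := v + 4: 2*v <= h - 11 and 2*v >= -3 and h + (1/2)*v != -1
Then branch requires 2*v <= h - 11 and 2*v >= -3 and h + (1/2)*v != -1; else branch requires 2*v <= 3*pos + u - 5 and 2*v >= -3 and 3*pos + u + (1/2)*v != -7.
Before the if: ((3*pos > 7 or u < 6) -> (2*v <= h - 11 and 2*v >= -3 and h + (1/2)*v != -1)) and ((not (3*pos > 7 or u < 6)) -> (2*v <= 3*pos + u - 5 and 2*v >= -3 and 3*pos + u + (1/2)*v != -7))
Before h := c + 5: ((3*pos > 7 or u < 6) -> (2*v <= c - 6 and 2*v >= -3 and c + (1/2)*v != -6)) and ((not (3*pos > 7 or u < 6)) -> (2*v <= 3*pos + u - 5 and 2*v >= -3 and 3*pos + u + (1/2)*v != -7))
Before assert 2*h != 3 -> u < u + 6: ((3*pos > 7 or u < 6) -> (2*v <= c - 6 and 2*v >= -3 and c + (1/2)*v != -6)) and ((not (3*pos > 7 or u < 6)) -> (2*v <= 3*pos + u - 5 and 2*v >= -3 and 3*pos + u + (1/2)*v != -7))
Answer: WP = ((3*pos > 7 or u < 6) -> (2*v <= c - 6 and 2*v >= -3 and c + (1/2)*v != -6)) and ((not (3*pos > 7 or u < 6)) -> (2*v <= 3*pos + u - 5 and 2*v >= -3 and 3*pos + u + (1/2)*v != -7))


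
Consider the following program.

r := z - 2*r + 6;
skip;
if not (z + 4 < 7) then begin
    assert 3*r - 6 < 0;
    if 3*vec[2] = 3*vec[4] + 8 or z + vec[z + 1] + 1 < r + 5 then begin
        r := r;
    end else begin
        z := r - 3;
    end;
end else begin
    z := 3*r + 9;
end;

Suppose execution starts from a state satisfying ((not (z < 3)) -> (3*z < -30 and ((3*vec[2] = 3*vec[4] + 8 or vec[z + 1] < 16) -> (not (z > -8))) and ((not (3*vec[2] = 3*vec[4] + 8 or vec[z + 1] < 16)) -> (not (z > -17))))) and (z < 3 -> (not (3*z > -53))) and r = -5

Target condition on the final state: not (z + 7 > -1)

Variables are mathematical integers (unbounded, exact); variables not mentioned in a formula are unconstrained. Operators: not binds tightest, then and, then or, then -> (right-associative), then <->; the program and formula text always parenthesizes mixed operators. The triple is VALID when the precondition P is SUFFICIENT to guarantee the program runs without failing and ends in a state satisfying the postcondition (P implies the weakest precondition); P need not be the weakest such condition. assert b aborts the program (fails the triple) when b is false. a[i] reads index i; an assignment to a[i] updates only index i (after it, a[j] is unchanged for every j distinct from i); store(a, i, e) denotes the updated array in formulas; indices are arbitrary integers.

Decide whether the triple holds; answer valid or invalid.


Working backward. After the program, the postcondition not (z + 7 > -1) must hold; in canonical form it is not (z > -8).
Then branch requires 3*r < 6 and ((3*vec[2] = 3*vec[4] + 8 or vec[z + 1] + z < r + 4) -> (not (z > -8))) and ((not (3*vec[2] = 3*vec[4] + 8 or vec[z + 1] + z < r + 4)) -> (not (r > -5))); else branch requires not (3*r > -17).
Before the if: ((not (z < 3)) -> (3*r < 6 and ((3*vec[2] = 3*vec[4] + 8 or vec[z + 1] + z < r + 4) -> (not (z > -8))) and ((not (3*vec[2] = 3*vec[4] + 8 or vec[z + 1] + z < r + 4)) -> (not (r > -5))))) and (z < 3 -> (not (3*r > -17)))
Before skip: ((not (z < 3)) -> (3*r < 6 and ((3*vec[2] = 3*vec[4] + 8 or vec[z + 1] + z < r + 4) -> (not (z > -8))) and ((not (3*vec[2] = 3*vec[4] + 8 or vec[z + 1] + z < r + 4)) -> (not (r > -5))))) and (z < 3 -> (not (3*r > -17)))
Before r := z - 2*r + 6: ((not (z < 3)) -> (3*z < 6*r - 12 and ((3*vec[2] = 3*vec[4] + 8 or vec[z + 1] + 2*r < 10) -> (not (z > -8))) and ((not (3*vec[2] = 3*vec[4] + 8 or vec[z + 1] + 2*r < 10)) -> (not (z > 2*r - 11))))) and (z < 3 -> (not (3*z > 6*r - 35)))
The weakest precondition is ((not (z < 3)) -> (3*z < 6*r - 12 and ((3*vec[2] = 3*vec[4] + 8 or vec[z + 1] + 2*r < 10) -> (not (z > -8))) and ((not (3*vec[2] = 3*vec[4] + 8 or vec[z + 1] + 2*r < 10)) -> (not (z > 2*r - 11))))) and (z < 3 -> (not (3*z > 6*r - 35))).
Check whether ((not (z < 3)) -> (3*z < -30 and ((3*vec[2] = 3*vec[4] + 8 or vec[z + 1] < 16) -> (not (z > -8))) and ((not (3*vec[2] = 3*vec[4] + 8 or vec[z + 1] < 16)) -> (not (z > -17))))) and (z < 3 -> (not (3*z > -53))) and r = -5 implies it.
Countermodel: at the initial state r = -5, vec = {[-17] = 20, [2] = 20, [4] = 20, elsewhere 20}, z = -18, the precondition holds but the weakest precondition fails.
Answer: invalid
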